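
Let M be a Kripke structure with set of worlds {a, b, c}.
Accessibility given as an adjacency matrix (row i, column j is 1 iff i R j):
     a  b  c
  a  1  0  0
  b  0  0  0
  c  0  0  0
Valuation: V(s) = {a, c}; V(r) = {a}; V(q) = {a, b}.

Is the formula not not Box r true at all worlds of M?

Yes

Let φ = not not Box r. Evaluate φ at each world:
  a (successors {a}): φ is true.
  b (successors ∅): φ is true.
  c (successors ∅): φ is true.
For instance, at a:
  At a: not Box r is false, so not not Box r is true.
    At a: Box r is true, so not Box r is false.
      At a: Box r requires r at every successor {a}.
        At a: r is true.
      So Box r is true at a.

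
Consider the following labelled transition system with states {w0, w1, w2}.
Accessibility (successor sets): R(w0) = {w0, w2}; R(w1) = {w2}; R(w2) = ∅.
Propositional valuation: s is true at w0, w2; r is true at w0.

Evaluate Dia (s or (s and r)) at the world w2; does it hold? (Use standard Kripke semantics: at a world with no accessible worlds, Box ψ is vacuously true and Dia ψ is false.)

At w2: no accessible worlds, so Dia (s or (s and r)) is false.

No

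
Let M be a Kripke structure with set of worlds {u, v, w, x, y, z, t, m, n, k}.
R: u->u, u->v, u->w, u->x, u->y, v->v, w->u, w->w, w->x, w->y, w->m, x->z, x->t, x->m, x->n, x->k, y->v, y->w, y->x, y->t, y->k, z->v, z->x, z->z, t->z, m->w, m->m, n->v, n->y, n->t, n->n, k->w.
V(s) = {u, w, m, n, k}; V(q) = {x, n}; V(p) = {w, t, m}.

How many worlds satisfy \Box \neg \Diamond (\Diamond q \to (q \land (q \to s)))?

Recall that \Box ψ holds at a world iff ψ holds at every accessible world, and \Diamond ψ holds iff ψ holds at some accessible world.
Let φ = \Box \neg \Diamond (\Diamond q \to (q \land (q \to s))). Evaluate φ at each world:
  u (successors {u, v, w, x, y}): φ is false.
  v (successors {v}): φ is false.
  w (successors {u, w, x, y, m}): φ is false.
  x (successors {z, t, m, n, k}): φ is false.
  y (successors {v, w, x, t, k}): φ is false.
  z (successors {v, x, z}): φ is false.
  t (successors {z}): φ is false.
  m (successors {w, m}): φ is false.
  n (successors {v, y, t, n}): φ is false.
  k (successors {w}): φ is false.
For instance, at t:
  At t: \Box \neg \Diamond (\Diamond q \to (q \land (q \to s))) requires \neg \Diamond (\Diamond q \to (q \land (q \to s))) at every successor {z}.
    \neg \Diamond (\Diamond q \to (q \land (q \to s))) fails at z, so \Box \neg \Diamond (\Diamond q \to (q \land (q \to s))) is false at t.
      At z: \Diamond (\Diamond q \to (q \land (q \to s))) is true, so \neg \Diamond (\Diamond q \to (q \land (q \to s))) is false.
Satisfying worlds: none.

0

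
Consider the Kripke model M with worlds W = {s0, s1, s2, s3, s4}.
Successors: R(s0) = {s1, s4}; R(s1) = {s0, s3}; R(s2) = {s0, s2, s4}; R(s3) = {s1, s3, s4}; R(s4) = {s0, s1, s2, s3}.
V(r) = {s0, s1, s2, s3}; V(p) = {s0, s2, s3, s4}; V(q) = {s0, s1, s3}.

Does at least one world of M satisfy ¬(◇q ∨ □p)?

No

Let φ = ¬(◇q ∨ □p). Evaluate φ at each world:
  s0 (successors {s1, s4}): φ is false.
  s1 (successors {s0, s3}): φ is false.
  s2 (successors {s0, s2, s4}): φ is false.
  s3 (successors {s1, s3, s4}): φ is false.
  s4 (successors {s0, s1, s2, s3}): φ is false.
For instance, at s3:
  At s3: ◇q ∨ □p is true, so ¬(◇q ∨ □p) is false.
    At s3: ◇q is true, □p is false, so ◇q ∨ □p is true.
      At s3: ◇q requires q at some successor in {s1, s3, s4}.
        q holds at s1, so ◇q is true at s3.
      At s3: □p requires p at every successor {s1, s3, s4}.
        p fails at s1, so □p is false at s3.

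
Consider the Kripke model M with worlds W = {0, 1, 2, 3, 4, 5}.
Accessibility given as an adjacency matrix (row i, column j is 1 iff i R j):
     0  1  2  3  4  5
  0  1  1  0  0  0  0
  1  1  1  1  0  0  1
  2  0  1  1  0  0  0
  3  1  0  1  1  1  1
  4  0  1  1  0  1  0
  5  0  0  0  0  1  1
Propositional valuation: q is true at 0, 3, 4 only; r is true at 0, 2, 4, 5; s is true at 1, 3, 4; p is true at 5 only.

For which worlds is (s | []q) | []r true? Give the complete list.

Let φ = (s | []q) | []r. Evaluate φ at each world:
  0 (successors {0, 1}): φ is false.
  1 (successors {0, 1, 2, 5}): φ is true.
  2 (successors {1, 2}): φ is false.
  3 (successors {0, 2, 3, 4, 5}): φ is true.
  4 (successors {1, 2, 4}): φ is true.
  5 (successors {4, 5}): φ is true.
For instance, at 1:
  At 1: s | []q is true, []r is false, so (s | []q) | []r is true.
    At 1: s is true, []q is false, so s | []q is true.
      At 1: []q requires q at every successor {0, 1, 2, 5}.
        q fails at 1, so []q is false at 1.
    At 1: []r requires r at every successor {0, 1, 2, 5}.
      r fails at 1, so []r is false at 1.
Satisfying worlds: {1, 3, 4, 5}

1, 3, 4, 5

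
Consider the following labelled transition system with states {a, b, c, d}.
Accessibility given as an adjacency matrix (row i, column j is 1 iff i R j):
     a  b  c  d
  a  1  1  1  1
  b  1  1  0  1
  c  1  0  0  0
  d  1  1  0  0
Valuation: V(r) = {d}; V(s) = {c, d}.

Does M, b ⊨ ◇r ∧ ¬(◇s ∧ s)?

Recall that ◇ψ holds at a world iff ψ holds at some accessible world.
At b: ◇r is true, ¬(◇s ∧ s) is true, so ◇r ∧ ¬(◇s ∧ s) is true.
  At b: ◇r requires r at some successor in {a, b, d}.
    r holds at d, so ◇r is true at b.
  At b: ◇s ∧ s is false, so ¬(◇s ∧ s) is true.
    At b: ◇s is true, s is false, so ◇s ∧ s is false.
      At b: ◇s requires s at some successor in {a, b, d}.
        s holds at d, so ◇s is true at b.

Yes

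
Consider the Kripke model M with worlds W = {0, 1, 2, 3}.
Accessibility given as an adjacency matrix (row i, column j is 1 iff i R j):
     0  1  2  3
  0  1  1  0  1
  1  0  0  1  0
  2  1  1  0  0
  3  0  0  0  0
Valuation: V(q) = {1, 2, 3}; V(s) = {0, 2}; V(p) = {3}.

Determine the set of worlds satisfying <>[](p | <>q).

0, 1, 2

Let φ = <>[](p | <>q). Evaluate φ at each world:
  0 (successors {0, 1, 3}): φ is true.
  1 (successors {2}): φ is true.
  2 (successors {0, 1}): φ is true.
  3 (successors ∅): φ is false.
For instance, at 1:
  At 1: <>[](p | <>q) requires [](p | <>q) at some successor in {2}.
    [](p | <>q) holds at 2, so <>[](p | <>q) is true at 1.
      At 2: [](p | <>q) requires p | <>q at every successor {0, 1}.
        At 0: p | <>q is true.
        At 1: p | <>q is true.
      So [](p | <>q) is true at 2.
Satisfying worlds: {0, 1, 2}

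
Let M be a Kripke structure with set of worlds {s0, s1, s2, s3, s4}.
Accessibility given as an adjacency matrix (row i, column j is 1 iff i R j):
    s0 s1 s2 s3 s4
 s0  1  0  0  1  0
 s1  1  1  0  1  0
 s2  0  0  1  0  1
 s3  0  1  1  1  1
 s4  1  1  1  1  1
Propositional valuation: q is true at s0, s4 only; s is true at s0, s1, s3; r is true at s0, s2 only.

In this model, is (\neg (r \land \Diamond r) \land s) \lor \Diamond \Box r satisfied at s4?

At s4: \neg (r \land \Diamond r) \land s is false, \Diamond \Box r is false, so (\neg (r \land \Diamond r) \land s) \lor \Diamond \Box r is false.
  At s4: \neg (r \land \Diamond r) is true, s is false, so \neg (r \land \Diamond r) \land s is false.
    At s4: r \land \Diamond r is false, so \neg (r \land \Diamond r) is true.
      At s4: r is false, \Diamond r is true, so r \land \Diamond r is false.
  At s4: \Diamond \Box r requires \Box r at some successor in {s0, s1, s2, s3, s4}.
    At s0: \Box r is false.
    At s1: \Box r is false.
    At s2: \Box r is false.
    At s3: \Box r is false.
    At s4: \Box r is false.
  So \Diamond \Box r is false at s4.

No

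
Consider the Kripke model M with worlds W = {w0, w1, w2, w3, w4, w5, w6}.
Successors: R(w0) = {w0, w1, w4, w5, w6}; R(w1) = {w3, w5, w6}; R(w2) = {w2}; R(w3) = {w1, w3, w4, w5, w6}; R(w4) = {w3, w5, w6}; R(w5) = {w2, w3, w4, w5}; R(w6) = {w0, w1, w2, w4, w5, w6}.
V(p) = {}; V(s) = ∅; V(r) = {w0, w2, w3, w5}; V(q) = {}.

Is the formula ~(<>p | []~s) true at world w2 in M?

No

At w2: <>p | []~s is true, so ~(<>p | []~s) is false.
  At w2: <>p is false, []~s is true, so <>p | []~s is true.
    At w2: <>p requires p at some successor in {w2}.
      At w2: p is false.
    So <>p is false at w2.
    At w2: []~s requires ~s at every successor {w2}.
      At w2: ~s is true.
    So []~s is true at w2.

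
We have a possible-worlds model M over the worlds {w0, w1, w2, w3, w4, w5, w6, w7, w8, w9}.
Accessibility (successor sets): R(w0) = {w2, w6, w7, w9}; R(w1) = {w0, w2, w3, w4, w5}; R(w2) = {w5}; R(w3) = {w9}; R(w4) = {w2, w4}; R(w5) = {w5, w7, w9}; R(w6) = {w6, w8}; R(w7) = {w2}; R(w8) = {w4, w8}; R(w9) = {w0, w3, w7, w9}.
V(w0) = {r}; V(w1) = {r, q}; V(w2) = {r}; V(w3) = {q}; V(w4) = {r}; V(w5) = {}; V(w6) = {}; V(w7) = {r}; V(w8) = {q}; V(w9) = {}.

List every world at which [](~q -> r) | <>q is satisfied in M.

w1, w4, w6, w7, w8, w9

Let φ = [](~q -> r) | <>q. Evaluate φ at each world:
  w0 (successors {w2, w6, w7, w9}): φ is false.
  w1 (successors {w0, w2, w3, w4, w5}): φ is true.
  w2 (successors {w5}): φ is false.
  w3 (successors {w9}): φ is false.
  w4 (successors {w2, w4}): φ is true.
  w5 (successors {w5, w7, w9}): φ is false.
  w6 (successors {w6, w8}): φ is true.
  w7 (successors {w2}): φ is true.
  w8 (successors {w4, w8}): φ is true.
  w9 (successors {w0, w3, w7, w9}): φ is true.
For instance, at w6:
  At w6: [](~q -> r) is false, <>q is true, so [](~q -> r) | <>q is true.
    At w6: [](~q -> r) requires ~q -> r at every successor {w6, w8}.
      ~q -> r fails at w6, so [](~q -> r) is false at w6.
    At w6: <>q requires q at some successor in {w6, w8}.
      q holds at w8, so <>q is true at w6.
Satisfying worlds: {w1, w4, w6, w7, w8, w9}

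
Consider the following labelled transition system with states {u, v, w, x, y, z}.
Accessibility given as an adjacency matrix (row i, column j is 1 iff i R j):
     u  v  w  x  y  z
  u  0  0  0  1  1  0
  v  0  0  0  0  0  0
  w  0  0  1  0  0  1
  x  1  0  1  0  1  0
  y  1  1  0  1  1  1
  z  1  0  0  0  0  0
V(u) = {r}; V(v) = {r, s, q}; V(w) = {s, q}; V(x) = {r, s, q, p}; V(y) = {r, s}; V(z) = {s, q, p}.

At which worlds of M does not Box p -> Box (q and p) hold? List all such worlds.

Let φ = not Box p -> Box (q and p). Evaluate φ at each world:
  u (successors {x, y}): φ is false.
  v (successors ∅): φ is true.
  w (successors {w, z}): φ is false.
  x (successors {u, w, y}): φ is false.
  y (successors {u, v, x, y, z}): φ is false.
  z (successors {u}): φ is false.
For instance, at x:
  At x: not Box p is true, Box (q and p) is false, so not Box p -> Box (q and p) is false.
    At x: Box p is false, so not Box p is true.
      At x: Box p requires p at every successor {u, w, y}.
        p fails at u, so Box p is false at x.
    At x: Box (q and p) requires q and p at every successor {u, w, y}.
      q and p fails at u, so Box (q and p) is false at x.
Satisfying worlds: {v}

v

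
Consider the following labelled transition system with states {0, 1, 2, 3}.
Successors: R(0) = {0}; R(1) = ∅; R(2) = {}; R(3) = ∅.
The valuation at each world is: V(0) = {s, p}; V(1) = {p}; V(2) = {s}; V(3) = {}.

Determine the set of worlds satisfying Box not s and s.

Recall that Box ψ holds at a world iff ψ holds at every accessible world, and Dia ψ holds iff ψ holds at some accessible world.
Let φ = Box not s and s. Evaluate φ at each world:
  0 (successors {0}): φ is false.
  1 (successors ∅): φ is false.
  2 (successors ∅): φ is true.
  3 (successors ∅): φ is false.
For instance, at 0:
  At 0: Box not s is false, s is true, so Box not s and s is false.
    At 0: Box not s requires not s at every successor {0}.
      not s fails at 0, so Box not s is false at 0.
Satisfying worlds: {2}

2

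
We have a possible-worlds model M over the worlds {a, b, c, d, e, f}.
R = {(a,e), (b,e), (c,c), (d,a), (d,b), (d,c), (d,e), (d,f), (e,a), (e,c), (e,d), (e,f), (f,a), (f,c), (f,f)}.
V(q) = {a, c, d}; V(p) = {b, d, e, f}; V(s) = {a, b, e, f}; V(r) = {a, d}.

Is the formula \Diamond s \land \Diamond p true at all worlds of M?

No

Let φ = \Diamond s \land \Diamond p. Evaluate φ at each world:
  a (successors {e}): φ is true.
  b (successors {e}): φ is true.
  c (successors {c}): φ is false.
  d (successors {a, b, c, e, f}): φ is true.
  e (successors {a, c, d, f}): φ is true.
  f (successors {a, c, f}): φ is true.
Detail at c (counterexample):
  At c: \Diamond s is false, \Diamond p is false, so \Diamond s \land \Diamond p is false.
    At c: \Diamond s requires s at some successor in {c}.
      At c: s is false.
    So \Diamond s is false at c.
    At c: \Diamond p requires p at some successor in {c}.
      At c: p is false.
    So \Diamond p is false at c.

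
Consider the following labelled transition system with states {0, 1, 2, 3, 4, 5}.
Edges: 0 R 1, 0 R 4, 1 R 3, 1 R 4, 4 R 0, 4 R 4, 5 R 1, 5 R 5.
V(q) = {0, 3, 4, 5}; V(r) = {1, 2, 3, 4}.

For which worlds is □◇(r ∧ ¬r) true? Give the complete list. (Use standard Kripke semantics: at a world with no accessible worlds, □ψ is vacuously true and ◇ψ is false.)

Let φ = □◇(r ∧ ¬r). Evaluate φ at each world:
  0 (successors {1, 4}): φ is false.
  1 (successors {3, 4}): φ is false.
  2 (successors ∅): φ is true.
  3 (successors ∅): φ is true.
  4 (successors {0, 4}): φ is false.
  5 (successors {1, 5}): φ is false.
For instance, at 1:
  At 1: □◇(r ∧ ¬r) requires ◇(r ∧ ¬r) at every successor {3, 4}.
    ◇(r ∧ ¬r) fails at 3, so □◇(r ∧ ¬r) is false at 1.
      At 3: no accessible worlds, so ◇(r ∧ ¬r) is false.
Satisfying worlds: {2, 3}

2, 3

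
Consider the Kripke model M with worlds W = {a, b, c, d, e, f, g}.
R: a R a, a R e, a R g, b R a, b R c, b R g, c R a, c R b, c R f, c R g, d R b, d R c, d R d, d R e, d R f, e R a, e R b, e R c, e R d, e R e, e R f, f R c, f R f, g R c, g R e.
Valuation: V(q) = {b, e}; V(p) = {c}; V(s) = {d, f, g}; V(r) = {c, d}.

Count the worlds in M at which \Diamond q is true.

5

Recall that \Diamond ψ holds at a world iff ψ holds at some accessible world.
Let φ = \Diamond q. Evaluate φ at each world:
  a (successors {a, e, g}): φ is true.
  b (successors {a, c, g}): φ is false.
  c (successors {a, b, f, g}): φ is true.
  d (successors {b, c, d, e, f}): φ is true.
  e (successors {a, b, c, d, e, f}): φ is true.
  f (successors {c, f}): φ is false.
  g (successors {c, e}): φ is true.
For instance, at d:
  At d: \Diamond q requires q at some successor in {b, c, d, e, f}.
    q holds at b, so \Diamond q is true at d.
Satisfying worlds: {a, c, d, e, g}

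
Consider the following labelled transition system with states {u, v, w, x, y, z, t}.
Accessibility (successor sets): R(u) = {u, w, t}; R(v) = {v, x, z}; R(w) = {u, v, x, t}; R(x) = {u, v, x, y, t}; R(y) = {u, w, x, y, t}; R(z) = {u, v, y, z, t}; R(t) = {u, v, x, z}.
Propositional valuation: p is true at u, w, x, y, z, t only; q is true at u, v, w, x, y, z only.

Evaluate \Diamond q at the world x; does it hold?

Yes

Recall that \Diamond ψ holds at a world iff ψ holds at some accessible world.
At x: \Diamond q requires q at some successor in {u, v, x, y, t}.
  q holds at u, so \Diamond q is true at x.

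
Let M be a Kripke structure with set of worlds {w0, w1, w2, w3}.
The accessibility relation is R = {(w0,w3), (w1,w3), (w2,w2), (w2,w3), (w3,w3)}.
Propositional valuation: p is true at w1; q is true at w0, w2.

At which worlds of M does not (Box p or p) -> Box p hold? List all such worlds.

w1

Recall that Box ψ holds at a world iff ψ holds at every accessible world, and Dia ψ holds iff ψ holds at some accessible world.
Let φ = not (Box p or p) -> Box p. Evaluate φ at each world:
  w0 (successors {w3}): φ is false.
  w1 (successors {w3}): φ is true.
  w2 (successors {w2, w3}): φ is false.
  w3 (successors {w3}): φ is false.
For instance, at w0:
  At w0: not (Box p or p) is true, Box p is false, so not (Box p or p) -> Box p is false.
    At w0: Box p or p is false, so not (Box p or p) is true.
      At w0: Box p is false, p is false, so Box p or p is false.
    At w0: Box p requires p at every successor {w3}.
      p fails at w3, so Box p is false at w0.
Satisfying worlds: {w1}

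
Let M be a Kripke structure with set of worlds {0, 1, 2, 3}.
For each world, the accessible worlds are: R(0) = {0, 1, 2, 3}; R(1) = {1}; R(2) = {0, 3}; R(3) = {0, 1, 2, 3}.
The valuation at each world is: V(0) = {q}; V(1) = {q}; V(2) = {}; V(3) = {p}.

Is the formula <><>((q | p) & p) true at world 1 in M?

No

At 1: <><>((q | p) & p) requires <>((q | p) & p) at some successor in {1}.
  At 1: <>((q | p) & p) is false.
So <><>((q | p) & p) is false at 1.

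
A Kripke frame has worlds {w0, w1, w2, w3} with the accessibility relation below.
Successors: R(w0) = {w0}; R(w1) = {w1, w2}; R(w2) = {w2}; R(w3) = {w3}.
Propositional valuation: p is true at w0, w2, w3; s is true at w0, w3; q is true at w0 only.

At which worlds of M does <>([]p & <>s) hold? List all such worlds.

Let φ = <>([]p & <>s). Evaluate φ at each world:
  w0 (successors {w0}): φ is true.
  w1 (successors {w1, w2}): φ is false.
  w2 (successors {w2}): φ is false.
  w3 (successors {w3}): φ is true.
For instance, at w3:
  At w3: <>([]p & <>s) requires []p & <>s at some successor in {w3}.
    []p & <>s holds at w3, so <>([]p & <>s) is true at w3.
      At w3: []p is true, <>s is true, so []p & <>s is true.
Satisfying worlds: {w0, w3}

w0, w3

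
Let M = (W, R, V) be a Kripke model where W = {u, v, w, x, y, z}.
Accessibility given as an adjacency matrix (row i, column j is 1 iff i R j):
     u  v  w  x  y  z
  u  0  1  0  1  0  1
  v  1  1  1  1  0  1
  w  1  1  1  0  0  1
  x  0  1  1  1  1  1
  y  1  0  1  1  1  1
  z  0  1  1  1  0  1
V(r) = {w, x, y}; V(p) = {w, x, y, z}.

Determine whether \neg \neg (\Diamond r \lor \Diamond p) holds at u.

At u: \neg (\Diamond r \lor \Diamond p) is false, so \neg \neg (\Diamond r \lor \Diamond p) is true.
  At u: \Diamond r \lor \Diamond p is true, so \neg (\Diamond r \lor \Diamond p) is false.
    At u: \Diamond r is true, \Diamond p is true, so \Diamond r \lor \Diamond p is true.
      At u: \Diamond r requires r at some successor in {v, x, z}.
        r holds at x, so \Diamond r is true at u.
      At u: \Diamond p requires p at some successor in {v, x, z}.
        p holds at x, so \Diamond p is true at u.

Yes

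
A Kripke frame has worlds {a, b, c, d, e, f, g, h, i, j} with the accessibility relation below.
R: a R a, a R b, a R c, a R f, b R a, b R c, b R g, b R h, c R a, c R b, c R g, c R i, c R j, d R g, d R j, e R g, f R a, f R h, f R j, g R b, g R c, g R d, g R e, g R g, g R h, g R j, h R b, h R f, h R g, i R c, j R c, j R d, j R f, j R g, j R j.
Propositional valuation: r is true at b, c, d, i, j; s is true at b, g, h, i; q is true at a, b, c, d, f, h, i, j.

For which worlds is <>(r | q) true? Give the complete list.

Let φ = <>(r | q). Evaluate φ at each world:
  a (successors {a, b, c, f}): φ is true.
  b (successors {a, c, g, h}): φ is true.
  c (successors {a, b, g, i, j}): φ is true.
  d (successors {g, j}): φ is true.
  e (successors {g}): φ is false.
  f (successors {a, h, j}): φ is true.
  g (successors {b, c, d, e, g, h, j}): φ is true.
  h (successors {b, f, g}): φ is true.
  i (successors {c}): φ is true.
  j (successors {c, d, f, g, j}): φ is true.
For instance, at j:
  At j: <>(r | q) requires r | q at some successor in {c, d, f, g, j}.
    r | q holds at c, so <>(r | q) is true at j.
Satisfying worlds: {a, b, c, d, f, g, h, i, j}

a, b, c, d, f, g, h, i, j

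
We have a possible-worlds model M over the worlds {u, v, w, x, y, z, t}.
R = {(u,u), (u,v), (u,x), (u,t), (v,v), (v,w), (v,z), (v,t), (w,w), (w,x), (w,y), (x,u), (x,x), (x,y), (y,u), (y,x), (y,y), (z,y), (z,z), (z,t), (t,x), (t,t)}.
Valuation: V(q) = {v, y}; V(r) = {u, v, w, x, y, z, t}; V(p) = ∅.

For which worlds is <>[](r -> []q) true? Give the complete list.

Recall that []ψ holds at a world iff ψ holds at every accessible world, and <>ψ holds iff ψ holds at some accessible world.
Let φ = <>[](r -> []q). Evaluate φ at each world:
  u (successors {u, v, x, t}): φ is false.
  v (successors {v, w, z, t}): φ is false.
  w (successors {w, x, y}): φ is false.
  x (successors {u, x, y}): φ is false.
  y (successors {u, x, y}): φ is false.
  z (successors {y, z, t}): φ is false.
  t (successors {x, t}): φ is false.
For instance, at w:
  At w: <>[](r -> []q) requires [](r -> []q) at some successor in {w, x, y}.
    At w: [](r -> []q) is false.
    At x: [](r -> []q) is false.
    At y: [](r -> []q) is false.
  So <>[](r -> []q) is false at w.
Satisfying worlds: none.

none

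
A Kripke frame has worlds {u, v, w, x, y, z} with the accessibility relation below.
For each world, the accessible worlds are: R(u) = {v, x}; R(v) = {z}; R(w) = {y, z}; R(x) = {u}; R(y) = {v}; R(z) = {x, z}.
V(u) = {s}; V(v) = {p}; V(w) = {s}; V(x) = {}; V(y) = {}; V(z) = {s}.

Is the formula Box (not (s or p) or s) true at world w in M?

Yes

At w: Box (not (s or p) or s) requires not (s or p) or s at every successor {y, z}.
  At y: not (s or p) or s is true.
  At z: not (s or p) or s is true.
So Box (not (s or p) or s) is true at w.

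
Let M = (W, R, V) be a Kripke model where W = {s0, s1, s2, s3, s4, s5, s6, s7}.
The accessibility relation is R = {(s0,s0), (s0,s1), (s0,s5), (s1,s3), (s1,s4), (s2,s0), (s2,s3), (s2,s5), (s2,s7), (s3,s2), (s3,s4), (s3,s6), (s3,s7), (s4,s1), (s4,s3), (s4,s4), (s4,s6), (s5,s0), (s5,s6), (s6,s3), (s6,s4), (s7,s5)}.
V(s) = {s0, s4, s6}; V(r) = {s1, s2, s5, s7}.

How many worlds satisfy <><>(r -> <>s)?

8

Recall that <>ψ holds at a world iff ψ holds at some accessible world.
Let φ = <><>(r -> <>s). Evaluate φ at each world:
  s0 (successors {s0, s1, s5}): φ is true.
  s1 (successors {s3, s4}): φ is true.
  s2 (successors {s0, s3, s5, s7}): φ is true.
  s3 (successors {s2, s4, s6, s7}): φ is true.
  s4 (successors {s1, s3, s4, s6}): φ is true.
  s5 (successors {s0, s6}): φ is true.
  s6 (successors {s3, s4}): φ is true.
  s7 (successors {s5}): φ is true.
For instance, at s0:
  At s0: <><>(r -> <>s) requires <>(r -> <>s) at some successor in {s0, s1, s5}.
    <>(r -> <>s) holds at s0, so <><>(r -> <>s) is true at s0.
      At s0: <>(r -> <>s) requires r -> <>s at some successor in {s0, s1, s5}.
        r -> <>s holds at s0, so <>(r -> <>s) is true at s0.
Satisfying worlds: {s0, s1, s2, s3, s4, s5, s6, s7}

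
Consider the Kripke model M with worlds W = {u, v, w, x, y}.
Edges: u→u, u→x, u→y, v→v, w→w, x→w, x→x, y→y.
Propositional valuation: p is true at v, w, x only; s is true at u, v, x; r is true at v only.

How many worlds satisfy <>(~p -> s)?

4

Let φ = <>(~p -> s). Evaluate φ at each world:
  u (successors {u, x, y}): φ is true.
  v (successors {v}): φ is true.
  w (successors {w}): φ is true.
  x (successors {w, x}): φ is true.
  y (successors {y}): φ is false.
For instance, at y:
  At y: <>(~p -> s) requires ~p -> s at some successor in {y}.
    At y: ~p -> s is false.
  So <>(~p -> s) is false at y.
Satisfying worlds: {u, v, w, x}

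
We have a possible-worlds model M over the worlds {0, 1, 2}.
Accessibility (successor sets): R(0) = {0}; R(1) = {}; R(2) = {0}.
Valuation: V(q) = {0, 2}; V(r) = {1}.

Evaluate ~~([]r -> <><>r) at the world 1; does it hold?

No

At 1: ~([]r -> <><>r) is true, so ~~([]r -> <><>r) is false.
  At 1: []r -> <><>r is false, so ~([]r -> <><>r) is true.
    At 1: []r is true, <><>r is false, so []r -> <><>r is false.
      At 1: no accessible worlds, so []r holds vacuously.
      At 1: no accessible worlds, so <><>r is false.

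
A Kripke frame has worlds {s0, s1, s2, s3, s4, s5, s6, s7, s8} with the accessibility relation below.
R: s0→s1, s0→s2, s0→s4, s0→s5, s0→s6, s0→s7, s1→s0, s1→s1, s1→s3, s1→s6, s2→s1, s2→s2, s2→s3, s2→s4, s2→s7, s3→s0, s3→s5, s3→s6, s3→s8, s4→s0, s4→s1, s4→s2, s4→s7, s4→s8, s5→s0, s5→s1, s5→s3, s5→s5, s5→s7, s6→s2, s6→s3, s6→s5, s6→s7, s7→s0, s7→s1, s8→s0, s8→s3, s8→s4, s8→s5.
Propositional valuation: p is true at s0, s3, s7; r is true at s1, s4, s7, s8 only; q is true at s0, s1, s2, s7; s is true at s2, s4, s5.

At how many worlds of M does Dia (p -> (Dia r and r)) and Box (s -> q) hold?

3

Let φ = Dia (p -> (Dia r and r)) and Box (s -> q). Evaluate φ at each world:
  s0 (successors {s1, s2, s4, s5, s6, s7}): φ is false.
  s1 (successors {s0, s1, s3, s6}): φ is true.
  s2 (successors {s1, s2, s3, s4, s7}): φ is false.
  s3 (successors {s0, s5, s6, s8}): φ is false.
  s4 (successors {s0, s1, s2, s7, s8}): φ is true.
  s5 (successors {s0, s1, s3, s5, s7}): φ is false.
  s6 (successors {s2, s3, s5, s7}): φ is false.
  s7 (successors {s0, s1}): φ is true.
  s8 (successors {s0, s3, s4, s5}): φ is false.
For instance, at s5:
  At s5: Dia (p -> (Dia r and r)) is true, Box (s -> q) is false, so Dia (p -> (Dia r and r)) and Box (s -> q) is false.
    At s5: Dia (p -> (Dia r and r)) requires p -> (Dia r and r) at some successor in {s0, s1, s3, s5, s7}.
      p -> (Dia r and r) holds at s1, so Dia (p -> (Dia r and r)) is true at s5.
    At s5: Box (s -> q) requires s -> q at every successor {s0, s1, s3, s5, s7}.
      s -> q fails at s5, so Box (s -> q) is false at s5.
Satisfying worlds: {s1, s4, s7}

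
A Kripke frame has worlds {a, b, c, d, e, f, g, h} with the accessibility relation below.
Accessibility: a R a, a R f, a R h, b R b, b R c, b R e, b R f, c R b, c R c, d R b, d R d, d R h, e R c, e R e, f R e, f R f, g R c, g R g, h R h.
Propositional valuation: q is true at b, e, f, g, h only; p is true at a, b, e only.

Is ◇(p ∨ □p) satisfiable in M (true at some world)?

Let φ = ◇(p ∨ □p). Evaluate φ at each world:
  a (successors {a, f, h}): φ is true.
  b (successors {b, c, e, f}): φ is true.
  c (successors {b, c}): φ is true.
  d (successors {b, d, h}): φ is true.
  e (successors {c, e}): φ is true.
  f (successors {e, f}): φ is true.
  g (successors {c, g}): φ is false.
  h (successors {h}): φ is false.
Detail at a (witness):
  At a: ◇(p ∨ □p) requires p ∨ □p at some successor in {a, f, h}.
    p ∨ □p holds at a, so ◇(p ∨ □p) is true at a.
      At a: p is true, □p is false, so p ∨ □p is true.

Yes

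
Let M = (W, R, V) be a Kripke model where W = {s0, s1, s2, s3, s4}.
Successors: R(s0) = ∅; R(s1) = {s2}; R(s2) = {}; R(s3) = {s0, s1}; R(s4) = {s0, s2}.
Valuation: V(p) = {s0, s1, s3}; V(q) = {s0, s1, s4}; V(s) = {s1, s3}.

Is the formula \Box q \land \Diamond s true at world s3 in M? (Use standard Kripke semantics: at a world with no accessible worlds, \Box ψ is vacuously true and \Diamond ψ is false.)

At s3: \Box q is true, \Diamond s is true, so \Box q \land \Diamond s is true.
  At s3: \Box q requires q at every successor {s0, s1}.
    At s0: q is true.
    At s1: q is true.
  So \Box q is true at s3.
  At s3: \Diamond s requires s at some successor in {s0, s1}.
    s holds at s1, so \Diamond s is true at s3.

Yes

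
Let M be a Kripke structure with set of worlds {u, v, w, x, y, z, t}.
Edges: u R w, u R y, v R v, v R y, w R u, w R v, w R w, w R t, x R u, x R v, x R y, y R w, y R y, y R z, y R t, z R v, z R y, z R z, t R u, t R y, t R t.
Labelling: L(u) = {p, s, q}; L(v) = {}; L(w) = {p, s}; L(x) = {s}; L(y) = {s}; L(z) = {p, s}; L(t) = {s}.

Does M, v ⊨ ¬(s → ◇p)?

No

At v: s → ◇p is true, so ¬(s → ◇p) is false.
  At v: s is false, ◇p is false, so s → ◇p is true.
    At v: ◇p requires p at some successor in {v, y}.
      At v: p is false.
      At y: p is false.
    So ◇p is false at v.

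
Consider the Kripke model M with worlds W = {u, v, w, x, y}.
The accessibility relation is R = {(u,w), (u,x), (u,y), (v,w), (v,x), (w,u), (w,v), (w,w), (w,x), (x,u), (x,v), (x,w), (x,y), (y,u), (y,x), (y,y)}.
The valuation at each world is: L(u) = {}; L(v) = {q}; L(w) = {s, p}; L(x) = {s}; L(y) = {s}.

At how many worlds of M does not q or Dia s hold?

Recall that Dia ψ holds at a world iff ψ holds at some accessible world.
Let φ = not q or Dia s. Evaluate φ at each world:
  u (successors {w, x, y}): φ is true.
  v (successors {w, x}): φ is true.
  w (successors {u, v, w, x}): φ is true.
  x (successors {u, v, w, y}): φ is true.
  y (successors {u, x, y}): φ is true.
For instance, at u:
  At u: not q is true, Dia s is true, so not q or Dia s is true.
    At u: Dia s requires s at some successor in {w, x, y}.
      s holds at w, so Dia s is true at u.
Satisfying worlds: {u, v, w, x, y}

5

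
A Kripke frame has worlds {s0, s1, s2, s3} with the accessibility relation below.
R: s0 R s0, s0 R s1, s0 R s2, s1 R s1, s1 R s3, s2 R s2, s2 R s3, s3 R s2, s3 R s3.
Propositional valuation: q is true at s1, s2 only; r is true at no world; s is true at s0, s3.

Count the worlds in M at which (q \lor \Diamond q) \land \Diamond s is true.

Let φ = (q \lor \Diamond q) \land \Diamond s. Evaluate φ at each world:
  s0 (successors {s0, s1, s2}): φ is true.
  s1 (successors {s1, s3}): φ is true.
  s2 (successors {s2, s3}): φ is true.
  s3 (successors {s2, s3}): φ is true.
For instance, at s2:
  At s2: q \lor \Diamond q is true, \Diamond s is true, so (q \lor \Diamond q) \land \Diamond s is true.
    At s2: q is true, \Diamond q is true, so q \lor \Diamond q is true.
      At s2: \Diamond q requires q at some successor in {s2, s3}.
        q holds at s2, so \Diamond q is true at s2.
    At s2: \Diamond s requires s at some successor in {s2, s3}.
      s holds at s3, so \Diamond s is true at s2.
Satisfying worlds: {s0, s1, s2, s3}

4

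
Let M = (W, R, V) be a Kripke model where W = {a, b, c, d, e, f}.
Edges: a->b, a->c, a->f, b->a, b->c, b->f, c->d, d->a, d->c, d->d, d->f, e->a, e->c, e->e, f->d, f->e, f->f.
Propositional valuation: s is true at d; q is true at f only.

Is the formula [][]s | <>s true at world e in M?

Recall that []ψ holds at a world iff ψ holds at every accessible world, and <>ψ holds iff ψ holds at some accessible world.
At e: [][]s is false, <>s is false, so [][]s | <>s is false.
  At e: [][]s requires []s at every successor {a, c, e}.
    []s fails at a, so [][]s is false at e.
      At a: []s requires s at every successor {b, c, f}.
        s fails at b, so []s is false at a.
  At e: <>s requires s at some successor in {a, c, e}.
    At a: s is false.
    At c: s is false.
    At e: s is false.
  So <>s is false at e.

No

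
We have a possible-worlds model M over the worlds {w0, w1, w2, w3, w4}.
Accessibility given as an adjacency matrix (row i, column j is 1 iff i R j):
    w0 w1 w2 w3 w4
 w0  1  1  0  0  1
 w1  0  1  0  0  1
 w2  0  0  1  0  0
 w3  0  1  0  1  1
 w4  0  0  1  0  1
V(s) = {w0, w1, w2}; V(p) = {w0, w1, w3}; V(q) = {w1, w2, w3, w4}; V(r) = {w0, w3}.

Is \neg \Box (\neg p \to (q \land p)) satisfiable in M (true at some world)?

Yes

Recall that \Box ψ holds at a world iff ψ holds at every accessible world, and \Diamond ψ holds iff ψ holds at some accessible world.
Let φ = \neg \Box (\neg p \to (q \land p)). Evaluate φ at each world:
  w0 (successors {w0, w1, w4}): φ is true.
  w1 (successors {w1, w4}): φ is true.
  w2 (successors {w2}): φ is true.
  w3 (successors {w1, w3, w4}): φ is true.
  w4 (successors {w2, w4}): φ is true.
Detail at w0 (witness):
  At w0: \Box (\neg p \to (q \land p)) is false, so \neg \Box (\neg p \to (q \land p)) is true.
    At w0: \Box (\neg p \to (q \land p)) requires \neg p \to (q \land p) at every successor {w0, w1, w4}.
      \neg p \to (q \land p) fails at w4, so \Box (\neg p \to (q \land p)) is false at w0.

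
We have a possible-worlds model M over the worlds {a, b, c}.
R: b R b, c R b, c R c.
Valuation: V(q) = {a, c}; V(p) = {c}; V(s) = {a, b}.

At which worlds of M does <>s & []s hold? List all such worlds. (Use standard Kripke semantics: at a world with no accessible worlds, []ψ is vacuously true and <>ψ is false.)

b

Let φ = <>s & []s. Evaluate φ at each world:
  a (successors ∅): φ is false.
  b (successors {b}): φ is true.
  c (successors {b, c}): φ is false.
For instance, at c:
  At c: <>s is true, []s is false, so <>s & []s is false.
    At c: <>s requires s at some successor in {b, c}.
      s holds at b, so <>s is true at c.
    At c: []s requires s at every successor {b, c}.
      s fails at c, so []s is false at c.
Satisfying worlds: {b}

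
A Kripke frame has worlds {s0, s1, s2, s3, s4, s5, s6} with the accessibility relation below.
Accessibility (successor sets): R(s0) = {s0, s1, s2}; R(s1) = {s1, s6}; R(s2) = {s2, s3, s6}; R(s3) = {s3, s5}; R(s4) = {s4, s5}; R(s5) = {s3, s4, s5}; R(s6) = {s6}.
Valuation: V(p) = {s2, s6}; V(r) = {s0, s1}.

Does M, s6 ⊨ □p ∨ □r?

Yes

At s6: □p is true, □r is false, so □p ∨ □r is true.
  At s6: □p requires p at every successor {s6}.
    At s6: p is true.
  So □p is true at s6.
  At s6: □r requires r at every successor {s6}.
    r fails at s6, so □r is false at s6.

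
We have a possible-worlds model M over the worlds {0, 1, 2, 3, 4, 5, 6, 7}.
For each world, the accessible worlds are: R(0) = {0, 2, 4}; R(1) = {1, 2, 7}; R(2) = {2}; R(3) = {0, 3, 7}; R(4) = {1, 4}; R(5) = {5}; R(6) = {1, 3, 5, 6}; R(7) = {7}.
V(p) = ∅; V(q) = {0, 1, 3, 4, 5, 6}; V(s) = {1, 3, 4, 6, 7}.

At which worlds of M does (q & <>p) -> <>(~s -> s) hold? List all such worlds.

Let φ = (q & <>p) -> <>(~s -> s). Evaluate φ at each world:
  0 (successors {0, 2, 4}): φ is true.
  1 (successors {1, 2, 7}): φ is true.
  2 (successors {2}): φ is true.
  3 (successors {0, 3, 7}): φ is true.
  4 (successors {1, 4}): φ is true.
  5 (successors {5}): φ is true.
  6 (successors {1, 3, 5, 6}): φ is true.
  7 (successors {7}): φ is true.
For instance, at 1:
  At 1: q & <>p is false, <>(~s -> s) is true, so (q & <>p) -> <>(~s -> s) is true.
    At 1: q is true, <>p is false, so q & <>p is false.
      At 1: <>p requires p at some successor in {1, 2, 7}.
        At 1: p is false.
        At 2: p is false.
        At 7: p is false.
      So <>p is false at 1.
    At 1: <>(~s -> s) requires ~s -> s at some successor in {1, 2, 7}.
      ~s -> s holds at 1, so <>(~s -> s) is true at 1.
Satisfying worlds: {0, 1, 2, 3, 4, 5, 6, 7}

0, 1, 2, 3, 4, 5, 6, 7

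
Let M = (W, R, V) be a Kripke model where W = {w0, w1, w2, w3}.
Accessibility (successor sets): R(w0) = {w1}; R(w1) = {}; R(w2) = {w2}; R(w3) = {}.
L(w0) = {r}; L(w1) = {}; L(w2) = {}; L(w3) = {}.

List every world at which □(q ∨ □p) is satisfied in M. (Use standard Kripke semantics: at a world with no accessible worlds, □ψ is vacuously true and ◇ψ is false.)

w0, w1, w3

Let φ = □(q ∨ □p). Evaluate φ at each world:
  w0 (successors {w1}): φ is true.
  w1 (successors ∅): φ is true.
  w2 (successors {w2}): φ is false.
  w3 (successors ∅): φ is true.
For instance, at w0:
  At w0: □(q ∨ □p) requires q ∨ □p at every successor {w1}.
      At w1: q is false, □p is true, so q ∨ □p is true.
  So □(q ∨ □p) is true at w0.
Satisfying worlds: {w0, w1, w3}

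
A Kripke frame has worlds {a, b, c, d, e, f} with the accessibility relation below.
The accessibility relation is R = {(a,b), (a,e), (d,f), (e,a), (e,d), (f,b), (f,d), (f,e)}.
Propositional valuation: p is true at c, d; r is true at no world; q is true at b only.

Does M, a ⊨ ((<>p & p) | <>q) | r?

Yes

Recall that <>ψ holds at a world iff ψ holds at some accessible world.
At a: (<>p & p) | <>q is true, r is false, so ((<>p & p) | <>q) | r is true.
  At a: <>p & p is false, <>q is true, so (<>p & p) | <>q is true.
    At a: <>p is false, p is false, so <>p & p is false.
      At a: <>p requires p at some successor in {b, e}.
        At b: p is false.
        At e: p is false.
      So <>p is false at a.
    At a: <>q requires q at some successor in {b, e}.
      q holds at b, so <>q is true at a.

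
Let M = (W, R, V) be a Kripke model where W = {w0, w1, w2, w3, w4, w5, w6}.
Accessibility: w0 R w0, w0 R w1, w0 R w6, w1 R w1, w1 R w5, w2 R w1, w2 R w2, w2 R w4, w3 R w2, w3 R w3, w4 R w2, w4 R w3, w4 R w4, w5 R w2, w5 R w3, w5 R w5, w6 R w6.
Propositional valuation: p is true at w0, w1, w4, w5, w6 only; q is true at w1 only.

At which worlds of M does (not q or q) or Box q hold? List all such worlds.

Let φ = (not q or q) or Box q. Evaluate φ at each world:
  w0 (successors {w0, w1, w6}): φ is true.
  w1 (successors {w1, w5}): φ is true.
  w2 (successors {w1, w2, w4}): φ is true.
  w3 (successors {w2, w3}): φ is true.
  w4 (successors {w2, w3, w4}): φ is true.
  w5 (successors {w2, w3, w5}): φ is true.
  w6 (successors {w6}): φ is true.
For instance, at w6:
  At w6: not q or q is true, Box q is false, so (not q or q) or Box q is true.
    At w6: Box q requires q at every successor {w6}.
      q fails at w6, so Box q is false at w6.
Satisfying worlds: {w0, w1, w2, w3, w4, w5, w6}

w0, w1, w2, w3, w4, w5, w6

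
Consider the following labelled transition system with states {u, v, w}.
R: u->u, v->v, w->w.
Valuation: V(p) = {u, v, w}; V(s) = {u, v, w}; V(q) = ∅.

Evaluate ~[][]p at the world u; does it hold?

No

Recall that []ψ holds at a world iff ψ holds at every accessible world, and <>ψ holds iff ψ holds at some accessible world.
At u: [][]p is true, so ~[][]p is false.
  At u: [][]p requires []p at every successor {u}.
      At u: []p requires p at every successor {u}.
        At u: p is true.
      So []p is true at u.
  So [][]p is true at u.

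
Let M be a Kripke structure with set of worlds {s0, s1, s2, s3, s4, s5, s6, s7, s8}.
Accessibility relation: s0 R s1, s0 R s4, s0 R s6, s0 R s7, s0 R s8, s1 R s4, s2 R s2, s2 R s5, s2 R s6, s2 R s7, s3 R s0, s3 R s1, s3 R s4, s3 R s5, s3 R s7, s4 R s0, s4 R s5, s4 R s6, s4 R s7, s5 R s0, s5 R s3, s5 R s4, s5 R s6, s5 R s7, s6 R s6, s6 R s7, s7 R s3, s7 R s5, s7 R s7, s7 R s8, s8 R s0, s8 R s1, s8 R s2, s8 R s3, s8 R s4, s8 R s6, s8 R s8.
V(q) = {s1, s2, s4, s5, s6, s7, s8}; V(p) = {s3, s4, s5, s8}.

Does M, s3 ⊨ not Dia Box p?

No

At s3: Dia Box p is true, so not Dia Box p is false.
  At s3: Dia Box p requires Box p at some successor in {s0, s1, s4, s5, s7}.
    Box p holds at s1, so Dia Box p is true at s3.
      At s1: Box p requires p at every successor {s4}.
        At s4: p is true.
      So Box p is true at s1.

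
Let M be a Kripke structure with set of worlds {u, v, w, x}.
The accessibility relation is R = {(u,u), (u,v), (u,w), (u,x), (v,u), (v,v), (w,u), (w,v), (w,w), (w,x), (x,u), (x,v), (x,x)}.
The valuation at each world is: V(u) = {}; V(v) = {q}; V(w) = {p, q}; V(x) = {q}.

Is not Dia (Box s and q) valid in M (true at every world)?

Yes

Let φ = not Dia (Box s and q). Evaluate φ at each world:
  u (successors {u, v, w, x}): φ is true.
  v (successors {u, v}): φ is true.
  w (successors {u, v, w, x}): φ is true.
  x (successors {u, v, x}): φ is true.
For instance, at v:
  At v: Dia (Box s and q) is false, so not Dia (Box s and q) is true.
    At v: Dia (Box s and q) requires Box s and q at some successor in {u, v}.
      At u: Box s and q is false.
      At v: Box s and q is false.
    So Dia (Box s and q) is false at v.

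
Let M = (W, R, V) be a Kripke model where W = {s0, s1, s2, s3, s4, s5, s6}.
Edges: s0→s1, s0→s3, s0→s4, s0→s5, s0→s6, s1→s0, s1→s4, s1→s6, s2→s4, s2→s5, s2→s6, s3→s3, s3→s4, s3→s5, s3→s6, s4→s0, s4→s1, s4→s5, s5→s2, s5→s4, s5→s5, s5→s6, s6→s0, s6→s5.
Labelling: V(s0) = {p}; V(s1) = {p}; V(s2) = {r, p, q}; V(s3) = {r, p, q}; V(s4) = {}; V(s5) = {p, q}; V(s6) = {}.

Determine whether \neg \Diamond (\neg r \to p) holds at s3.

At s3: \Diamond (\neg r \to p) is true, so \neg \Diamond (\neg r \to p) is false.
  At s3: \Diamond (\neg r \to p) requires \neg r \to p at some successor in {s3, s4, s5, s6}.
    \neg r \to p holds at s3, so \Diamond (\neg r \to p) is true at s3.

No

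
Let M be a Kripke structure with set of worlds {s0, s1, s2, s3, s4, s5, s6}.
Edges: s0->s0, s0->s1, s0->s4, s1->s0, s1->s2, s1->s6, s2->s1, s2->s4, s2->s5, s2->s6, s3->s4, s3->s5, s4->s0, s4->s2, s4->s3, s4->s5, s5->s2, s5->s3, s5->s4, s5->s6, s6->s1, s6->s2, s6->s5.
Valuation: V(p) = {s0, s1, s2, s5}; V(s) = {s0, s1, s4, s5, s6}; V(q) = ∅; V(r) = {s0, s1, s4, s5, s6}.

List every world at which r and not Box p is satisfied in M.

Recall that Box ψ holds at a world iff ψ holds at every accessible world, and Dia ψ holds iff ψ holds at some accessible world.
Let φ = r and not Box p. Evaluate φ at each world:
  s0 (successors {s0, s1, s4}): φ is true.
  s1 (successors {s0, s2, s6}): φ is true.
  s2 (successors {s1, s4, s5, s6}): φ is false.
  s3 (successors {s4, s5}): φ is false.
  s4 (successors {s0, s2, s3, s5}): φ is true.
  s5 (successors {s2, s3, s4, s6}): φ is true.
  s6 (successors {s1, s2, s5}): φ is false.
For instance, at s3:
  At s3: r is false, not Box p is true, so r and not Box p is false.
    At s3: Box p is false, so not Box p is true.
      At s3: Box p requires p at every successor {s4, s5}.
        p fails at s4, so Box p is false at s3.
Satisfying worlds: {s0, s1, s4, s5}

s0, s1, s4, s5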